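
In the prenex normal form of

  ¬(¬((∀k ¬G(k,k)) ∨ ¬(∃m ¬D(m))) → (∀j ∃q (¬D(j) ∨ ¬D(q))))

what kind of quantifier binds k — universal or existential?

Rewrite implications/biconditionals: A → B as ¬A ∨ B.
  ¬(¬¬((∀k ¬G(k,k)) ∨ ¬(∃m ¬D(m))) ∨ (∀j ∃q (¬D(j) ∨ ¬D(q))))
Move each ¬ inward, flipping quantifiers it crosses:
  (∃k G(k,k)) ∧ (∃m ¬D(m)) ∧ (∃j ∀q (D(j) ∧ D(q)))
Finally move all quantifiers to the prefix:
  ∃k ∃m ∃j ∀q (G(k,k) ∧ ¬D(m) ∧ D(j) ∧ D(q))
The quantifier ∀k sits under an odd number of negations (counting the antecedent side of each →), so it flips to ∃k.

existential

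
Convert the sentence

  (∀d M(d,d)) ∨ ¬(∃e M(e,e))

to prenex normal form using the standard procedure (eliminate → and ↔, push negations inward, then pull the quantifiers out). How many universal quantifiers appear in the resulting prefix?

2

Drive negations inward (¬∀x A ≡ ∃x ¬A, ¬∃x A ≡ ∀x ¬A, De Morgan for ∧/∨):
  (∀d M(d,d)) ∨ (∀e ¬M(e,e))
Finally move all quantifiers to the prefix:
  ∀d ∀e (M(d,d) ∨ ¬M(e,e))
The prefix is ∀d ∀e: 2 universal, 0 existential.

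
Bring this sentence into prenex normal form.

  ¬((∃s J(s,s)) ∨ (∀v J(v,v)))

Move each ¬ inward, flipping quantifiers it crosses:
  (∀s ¬J(s,s)) ∧ (∃v ¬J(v,v))
Pull the quantifiers to the front (each side's bound variable is not free in the other side):
  ∀s ∃v (¬J(s,s) ∧ ¬J(v,v))

∀s ∃v (¬J(s,s) ∧ ¬J(v,v))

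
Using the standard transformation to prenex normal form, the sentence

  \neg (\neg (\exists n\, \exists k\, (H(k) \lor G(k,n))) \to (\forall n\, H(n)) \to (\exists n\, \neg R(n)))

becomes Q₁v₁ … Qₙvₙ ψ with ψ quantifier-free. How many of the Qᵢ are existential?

0

Eliminate → and ↔ using ¬ and ∨.
  \neg (\neg \neg (\exists n\, \exists k\, (H(k) \lor G(k,n))) \lor \neg (\forall n\, H(n)) \lor (\exists n\, \neg R(n)))
Move each ¬ inward, flipping quantifiers it crosses:
  (\forall n\, \forall k\, (\neg H(k) \land \neg G(k,n))) \land (\forall n\, H(n)) \land (\forall n\, R(n))
Rename bound variables to avoid capture: n↦y, n↦v.
  (\forall n\, \forall k\, (\neg H(k) \land \neg G(k,n))) \land (\forall y\, H(y)) \land (\forall v\, R(v))
Pull the quantifiers to the front (each side's bound variable is not free in the other side):
  \forall n\, \forall k\, \forall y\, \forall v\, (\neg H(k) \land \neg G(k,n) \land H(y) \land R(v))
The prefix is \forall n \forall k \forall y \forall v: 4 universal, 0 existential.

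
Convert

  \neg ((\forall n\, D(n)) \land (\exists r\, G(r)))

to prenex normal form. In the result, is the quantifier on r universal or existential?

universal

Push ¬ through the quantifiers and connectives to reach negation normal form:
  (\exists n\, \neg D(n)) \lor (\forall r\, \neg G(r))
All bound variables are already distinct, so no renaming is needed.
Pull the quantifiers to the front (each side's bound variable is not free in the other side):
  \exists n\, \forall r\, (\neg D(n) \lor \neg G(r))
The quantifier \exists r sits under an odd number of negations, so it flips to \forall r.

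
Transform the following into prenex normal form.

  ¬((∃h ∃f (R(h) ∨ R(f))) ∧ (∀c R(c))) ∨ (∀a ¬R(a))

Push ¬ through the quantifiers and connectives to reach negation normal form:
  (∀h ∀f (¬R(h) ∧ ¬R(f))) ∨ (∃c ¬R(c)) ∨ (∀a ¬R(a))
All bound variables are already distinct, so no renaming is needed.
Pull the quantifiers to the front (each side's bound variable is not free in the other side):
  ∀h ∀f ∃c ∀a (¬R(h) ∧ ¬R(f) ∨ ¬R(c) ∨ ¬R(a))

∀h ∀f ∃c ∀a (¬R(h) ∧ ¬R(f) ∨ ¬R(c) ∨ ¬R(a))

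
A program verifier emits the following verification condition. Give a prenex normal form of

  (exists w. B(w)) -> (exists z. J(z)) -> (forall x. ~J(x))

forall w. forall z. forall x. (~B(w) | ~J(z) | ~J(x))

Rewrite implications/biconditionals: A → B as ¬A ∨ B.
  ~(exists w. B(w)) | ~(exists z. J(z)) | (forall x. ~J(x))
Push ¬ through the quantifiers and connectives to reach negation normal form:
  (forall w. ~B(w)) | (forall z. ~J(z)) | (forall x. ~J(x))
Extract every quantifier outward, since the variables are now distinct and don't occur free across branches:
  forall w. forall z. forall x. (~B(w) | ~J(z) | ~J(x))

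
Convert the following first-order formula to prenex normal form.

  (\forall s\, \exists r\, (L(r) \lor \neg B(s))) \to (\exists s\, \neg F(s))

Eliminate → and ↔ using ¬ and ∨.
  \neg (\forall s\, \exists r\, (L(r) \lor \neg B(s))) \lor (\exists s\, \neg F(s))
Drive negations inward (¬∀x A ≡ ∃x ¬A, ¬∃x A ≡ ∀x ¬A, De Morgan for ∧/∨):
  (\exists s\, \forall r\, (\neg L(r) \land B(s))) \lor (\exists s\, \neg F(s))
Rename bound variables to avoid capture: s↦y.
  (\exists s\, \forall r\, (\neg L(r) \land B(s))) \lor (\exists y\, \neg F(y))
Pull the quantifiers to the front (each side's bound variable is not free in the other side):
  \exists s\, \forall r\, \exists y\, (\neg L(r) \land B(s) \lor \neg F(y))

\exists s\, \forall r\, \exists y\, (\neg L(r) \land B(s) \lor \neg F(y))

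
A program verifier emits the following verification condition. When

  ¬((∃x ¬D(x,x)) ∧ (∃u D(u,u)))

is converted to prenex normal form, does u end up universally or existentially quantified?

universal

Push ¬ through the quantifiers and connectives to reach negation normal form:
  (∀x D(x,x)) ∨ (∀u ¬D(u,u))
Finally move all quantifiers to the prefix:
  ∀x ∀u (D(x,x) ∨ ¬D(u,u))
The quantifier ∃u sits under an odd number of negations, so it flips to ∀u.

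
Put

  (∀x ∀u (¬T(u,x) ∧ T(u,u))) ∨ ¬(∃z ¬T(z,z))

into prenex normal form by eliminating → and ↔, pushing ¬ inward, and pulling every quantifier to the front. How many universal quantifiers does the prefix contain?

Drive negations inward (¬∀x A ≡ ∃x ¬A, ¬∃x A ≡ ∀x ¬A, De Morgan for ∧/∨):
  (∀x ∀u (¬T(u,x) ∧ T(u,u))) ∨ (∀z T(z,z))
All bound variables are already distinct, so no renaming is needed.
Finally move all quantifiers to the prefix:
  ∀x ∀u ∀z (¬T(u,x) ∧ T(u,u) ∨ T(z,z))
The prefix is ∀x ∀u ∀z: 3 universal, 0 existential.

3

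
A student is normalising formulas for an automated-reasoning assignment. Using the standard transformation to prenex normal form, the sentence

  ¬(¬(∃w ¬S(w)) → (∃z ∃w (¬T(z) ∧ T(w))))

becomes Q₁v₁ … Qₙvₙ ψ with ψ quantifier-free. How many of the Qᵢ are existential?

Rewrite implications/biconditionals: A → B as ¬A ∨ B.
  ¬(¬¬(∃w ¬S(w)) ∨ (∃z ∃w (¬T(z) ∧ T(w))))
Drive negations inward (¬∀x A ≡ ∃x ¬A, ¬∃x A ≡ ∀x ¬A, De Morgan for ∧/∨):
  (∀w S(w)) ∧ (∀z ∀w (T(z) ∨ ¬T(w)))
Standardize variables apart so no two quantifiers bind the same name: w↦b.
  (∀w S(w)) ∧ (∀z ∀b (T(z) ∨ ¬T(b)))
Pull the quantifiers to the front (each side's bound variable is not free in the other side):
  ∀w ∀z ∀b (S(w) ∧ (T(z) ∨ ¬T(b)))
The prefix is ∀w ∀z ∀b: 3 universal, 0 existential.

0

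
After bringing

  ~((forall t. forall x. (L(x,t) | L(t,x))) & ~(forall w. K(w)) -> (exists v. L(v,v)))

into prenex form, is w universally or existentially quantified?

First replace A → B with ¬A ∨ B.
  ~(~((forall t. forall x. (L(x,t) | L(t,x))) & ~(forall w. K(w))) | (exists v. L(v,v)))
Push ¬ through the quantifiers and connectives to reach negation normal form:
  (forall t. forall x. (L(x,t) | L(t,x))) & (exists w. ~K(w)) & (forall v. ~L(v,v))
Extract every quantifier outward, since the variables are now distinct and don't occur free across branches:
  forall t. forall x. exists w. forall v. ((L(x,t) | L(t,x)) & ~K(w) & ~L(v,v))
The quantifier forall w sits under an odd number of negations (counting the antecedent side of each →), so it flips to exists w.

existential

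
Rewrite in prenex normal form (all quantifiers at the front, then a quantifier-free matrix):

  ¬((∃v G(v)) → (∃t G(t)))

∃v ∀t (G(v) ∧ ¬G(t))

Rewrite implications/biconditionals: A → B as ¬A ∨ B.
  ¬(¬(∃v G(v)) ∨ (∃t G(t)))
Drive negations inward (¬∀x A ≡ ∃x ¬A, ¬∃x A ≡ ∀x ¬A, De Morgan for ∧/∨):
  (∃v G(v)) ∧ (∀t ¬G(t))
Extract every quantifier outward, since the variables are now distinct and don't occur free across branches:
  ∃v ∀t (G(v) ∧ ¬G(t))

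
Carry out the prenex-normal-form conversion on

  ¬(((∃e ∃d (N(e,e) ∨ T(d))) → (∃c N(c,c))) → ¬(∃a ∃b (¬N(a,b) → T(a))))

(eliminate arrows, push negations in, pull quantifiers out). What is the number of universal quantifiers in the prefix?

2

Rewrite implications/biconditionals: A → B as ¬A ∨ B.
  ¬(¬(¬(∃e ∃d (N(e,e) ∨ T(d))) ∨ (∃c N(c,c))) ∨ ¬(∃a ∃b (¬¬N(a,b) ∨ T(a))))
Drive negations inward (¬∀x A ≡ ∃x ¬A, ¬∃x A ≡ ∀x ¬A, De Morgan for ∧/∨):
  ((∀e ∀d (¬N(e,e) ∧ ¬T(d))) ∨ (∃c N(c,c))) ∧ (∃a ∃b (N(a,b) ∨ T(a)))
Extract every quantifier outward, since the variables are now distinct and don't occur free across branches:
  ∀e ∀d ∃c ∃a ∃b ((¬N(e,e) ∧ ¬T(d) ∨ N(c,c)) ∧ (N(a,b) ∨ T(a)))
The prefix is ∀e ∀d ∃c ∃a ∃b: 2 universal, 3 existential.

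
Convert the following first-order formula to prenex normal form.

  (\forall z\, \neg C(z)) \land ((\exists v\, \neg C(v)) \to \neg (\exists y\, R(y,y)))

\forall z\, \forall v\, \forall y\, (\neg C(z) \land (C(v) \lor \neg R(y,y)))

Rewrite implications/biconditionals: A → B as ¬A ∨ B.
  (\forall z\, \neg C(z)) \land (\neg (\exists v\, \neg C(v)) \lor \neg (\exists y\, R(y,y)))
Push ¬ through the quantifiers and connectives to reach negation normal form:
  (\forall z\, \neg C(z)) \land ((\forall v\, C(v)) \lor (\forall y\, \neg R(y,y)))
All bound variables are already distinct, so no renaming is needed.
Finally move all quantifiers to the prefix:
  \forall z\, \forall v\, \forall y\, (\neg C(z) \land (C(v) \lor \neg R(y,y)))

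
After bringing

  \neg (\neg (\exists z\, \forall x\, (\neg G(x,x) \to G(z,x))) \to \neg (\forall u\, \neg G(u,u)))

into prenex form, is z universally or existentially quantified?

Eliminate → and ↔ using ¬ and ∨.
  \neg (\neg \neg (\exists z\, \forall x\, (\neg \neg G(x,x) \lor G(z,x))) \lor \neg (\forall u\, \neg G(u,u)))
Push ¬ through the quantifiers and connectives to reach negation normal form:
  (\forall z\, \exists x\, (\neg G(x,x) \land \neg G(z,x))) \land (\forall u\, \neg G(u,u))
Pull the quantifiers to the front (each side's bound variable is not free in the other side):
  \forall z\, \exists x\, \forall u\, (\neg G(x,x) \land \neg G(z,x) \land \neg G(u,u))
The quantifier \exists z sits under an odd number of negations (counting the antecedent side of each →), so it flips to \forall z.

universal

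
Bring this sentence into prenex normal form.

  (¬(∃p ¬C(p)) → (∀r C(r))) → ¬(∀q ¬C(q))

∀p ∃r ∃q (C(p) ∧ ¬C(r) ∨ C(q))

Rewrite implications/biconditionals: A → B as ¬A ∨ B.
  ¬(¬¬(∃p ¬C(p)) ∨ (∀r C(r))) ∨ ¬(∀q ¬C(q))
Move each ¬ inward, flipping quantifiers it crosses:
  (∀p C(p)) ∧ (∃r ¬C(r)) ∨ (∃q C(q))
All bound variables are already distinct, so no renaming is needed.
Pull the quantifiers to the front (each side's bound variable is not free in the other side):
  ∀p ∃r ∃q (C(p) ∧ ¬C(r) ∨ C(q))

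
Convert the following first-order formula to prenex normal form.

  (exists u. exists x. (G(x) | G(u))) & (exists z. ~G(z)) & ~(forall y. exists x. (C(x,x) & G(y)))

exists u. exists x. exists z. exists y. forall s. ((G(x) | G(u)) & ~G(z) & (~C(s,s) | ~G(y)))

Push ¬ through the quantifiers and connectives to reach negation normal form:
  (exists u. exists x. (G(x) | G(u))) & (exists z. ~G(z)) & (exists y. forall x. (~C(x,x) | ~G(y)))
Rename bound variables to avoid capture: x↦s.
  (exists u. exists x. (G(x) | G(u))) & (exists z. ~G(z)) & (exists y. forall s. (~C(s,s) | ~G(y)))
Pull the quantifiers to the front (each side's bound variable is not free in the other side):
  exists u. exists x. exists z. exists y. forall s. ((G(x) | G(u)) & ~G(z) & (~C(s,s) | ~G(y)))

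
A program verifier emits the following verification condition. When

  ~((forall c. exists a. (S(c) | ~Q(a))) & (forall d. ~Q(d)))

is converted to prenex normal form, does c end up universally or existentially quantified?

Push ¬ through the quantifiers and connectives to reach negation normal form:
  (exists c. forall a. (~S(c) & Q(a))) | (exists d. Q(d))
All bound variables are already distinct, so no renaming is needed.
Extract every quantifier outward, since the variables are now distinct and don't occur free across branches:
  exists c. forall a. exists d. (~S(c) & Q(a) | Q(d))
The quantifier forall c sits under an odd number of negations, so it flips to exists c.

existential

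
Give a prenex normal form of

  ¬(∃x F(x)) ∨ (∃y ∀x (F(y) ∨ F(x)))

∀x ∃y ∀t (¬F(x) ∨ F(y) ∨ F(t))

Push ¬ through the quantifiers and connectives to reach negation normal form:
  (∀x ¬F(x)) ∨ (∃y ∀x (F(y) ∨ F(x)))
Rename bound variables to avoid capture: x↦t.
  (∀x ¬F(x)) ∨ (∃y ∀t (F(y) ∨ F(t)))
Extract every quantifier outward, since the variables are now distinct and don't occur free across branches:
  ∀x ∃y ∀t (¬F(x) ∨ F(y) ∨ F(t))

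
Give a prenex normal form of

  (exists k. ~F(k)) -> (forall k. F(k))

forall k. forall v1. (F(k) | F(v1))

First replace A → B with ¬A ∨ B.
  ~(exists k. ~F(k)) | (forall k. F(k))
Drive negations inward (¬∀x A ≡ ∃x ¬A, ¬∃x A ≡ ∀x ¬A, De Morgan for ∧/∨):
  (forall k. F(k)) | (forall k. F(k))
Give each quantifier a distinct variable: k↦v1.
  (forall k. F(k)) | (forall v1. F(v1))
Pull the quantifiers to the front (each side's bound variable is not free in the other side):
  forall k. forall v1. (F(k) | F(v1))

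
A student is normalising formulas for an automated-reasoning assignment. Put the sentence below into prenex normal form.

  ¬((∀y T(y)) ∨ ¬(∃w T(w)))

∃y ∃w (¬T(y) ∧ T(w))

Push ¬ through the quantifiers and connectives to reach negation normal form:
  (∃y ¬T(y)) ∧ (∃w T(w))
Finally move all quantifiers to the prefix:
  ∃y ∃w (¬T(y) ∧ T(w))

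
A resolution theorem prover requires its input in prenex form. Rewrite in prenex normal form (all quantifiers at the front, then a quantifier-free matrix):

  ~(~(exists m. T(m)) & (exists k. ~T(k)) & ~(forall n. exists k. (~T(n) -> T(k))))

exists m. forall k. forall n. exists u1. (T(m) | T(k) | T(n) | T(u1))

Eliminate → and ↔ using ¬ and ∨.
  ~(~(exists m. T(m)) & (exists k. ~T(k)) & ~(forall n. exists k. (~~T(n) | T(k))))
Move each ¬ inward, flipping quantifiers it crosses:
  (exists m. T(m)) | (forall k. T(k)) | (forall n. exists k. (T(n) | T(k)))
Rename bound variables to avoid capture: k↦u1.
  (exists m. T(m)) | (forall k. T(k)) | (forall n. exists u1. (T(n) | T(u1)))
Extract every quantifier outward, since the variables are now distinct and don't occur free across branches:
  exists m. forall k. forall n. exists u1. (T(m) | T(k) | T(n) | T(u1))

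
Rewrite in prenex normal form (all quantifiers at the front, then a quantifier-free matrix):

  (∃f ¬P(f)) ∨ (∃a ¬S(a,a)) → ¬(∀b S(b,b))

Eliminate → and ↔ using ¬ and ∨.
  ¬((∃f ¬P(f)) ∨ (∃a ¬S(a,a))) ∨ ¬(∀b S(b,b))
Move each ¬ inward, flipping quantifiers it crosses:
  (∀f P(f)) ∧ (∀a S(a,a)) ∨ (∃b ¬S(b,b))
All bound variables are already distinct, so no renaming is needed.
Extract every quantifier outward, since the variables are now distinct and don't occur free across branches:
  ∀f ∀a ∃b (P(f) ∧ S(a,a) ∨ ¬S(b,b))

∀f ∀a ∃b (P(f) ∧ S(a,a) ∨ ¬S(b,b))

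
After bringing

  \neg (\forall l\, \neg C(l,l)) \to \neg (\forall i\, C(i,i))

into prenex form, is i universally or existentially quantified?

First replace A → B with ¬A ∨ B.
  \neg \neg (\forall l\, \neg C(l,l)) \lor \neg (\forall i\, C(i,i))
Push ¬ through the quantifiers and connectives to reach negation normal form:
  (\forall l\, \neg C(l,l)) \lor (\exists i\, \neg C(i,i))
Finally move all quantifiers to the prefix:
  \forall l\, \exists i\, (\neg C(l,l) \lor \neg C(i,i))
The quantifier \forall i sits under an odd number of negations (counting the antecedent side of each →), so it flips to \exists i.

existential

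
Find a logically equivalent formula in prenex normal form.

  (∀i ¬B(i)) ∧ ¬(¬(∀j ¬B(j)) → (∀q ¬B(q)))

∀i ∃j ∃q (¬B(i) ∧ B(j) ∧ B(q))

Rewrite implications/biconditionals: A → B as ¬A ∨ B.
  (∀i ¬B(i)) ∧ ¬(¬¬(∀j ¬B(j)) ∨ (∀q ¬B(q)))
Push ¬ through the quantifiers and connectives to reach negation normal form:
  (∀i ¬B(i)) ∧ (∃j B(j)) ∧ (∃q B(q))
Extract every quantifier outward, since the variables are now distinct and don't occur free across branches:
  ∀i ∃j ∃q (¬B(i) ∧ B(j) ∧ B(q))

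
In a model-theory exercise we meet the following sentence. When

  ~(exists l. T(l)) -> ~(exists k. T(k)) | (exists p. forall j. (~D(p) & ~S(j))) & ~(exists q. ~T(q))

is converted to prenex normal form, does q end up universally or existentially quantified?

universal

First replace A → B with ¬A ∨ B.
  ~~(exists l. T(l)) | ~(exists k. T(k)) | (exists p. forall j. (~D(p) & ~S(j))) & ~(exists q. ~T(q))
Move each ¬ inward, flipping quantifiers it crosses:
  (exists l. T(l)) | (forall k. ~T(k)) | (exists p. forall j. (~D(p) & ~S(j))) & (forall q. T(q))
All bound variables are already distinct, so no renaming is needed.
Pull the quantifiers to the front (each side's bound variable is not free in the other side):
  exists l. forall k. exists p. forall j. forall q. (T(l) | ~T(k) | ~D(p) & ~S(j) & T(q))
The quantifier exists q sits under an odd number of negations (counting the antecedent side of each →), so it flips to forall q.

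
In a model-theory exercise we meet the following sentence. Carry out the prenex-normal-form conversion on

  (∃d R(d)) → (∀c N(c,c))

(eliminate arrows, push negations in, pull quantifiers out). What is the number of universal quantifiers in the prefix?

2

Rewrite implications/biconditionals: A → B as ¬A ∨ B.
  ¬(∃d R(d)) ∨ (∀c N(c,c))
Drive negations inward (¬∀x A ≡ ∃x ¬A, ¬∃x A ≡ ∀x ¬A, De Morgan for ∧/∨):
  (∀d ¬R(d)) ∨ (∀c N(c,c))
All bound variables are already distinct, so no renaming is needed.
Extract every quantifier outward, since the variables are now distinct and don't occur free across branches:
  ∀d ∀c (¬R(d) ∨ N(c,c))
The prefix is ∀d ∀c: 2 universal, 0 existential.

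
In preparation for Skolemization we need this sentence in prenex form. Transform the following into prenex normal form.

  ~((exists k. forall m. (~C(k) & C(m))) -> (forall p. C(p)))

First replace A → B with ¬A ∨ B.
  ~(~(exists k. forall m. (~C(k) & C(m))) | (forall p. C(p)))
Move each ¬ inward, flipping quantifiers it crosses:
  (exists k. forall m. (~C(k) & C(m))) & (exists p. ~C(p))
All bound variables are already distinct, so no renaming is needed.
Pull the quantifiers to the front (each side's bound variable is not free in the other side):
  exists k. forall m. exists p. (~C(k) & C(m) & ~C(p))

exists k. forall m. exists p. (~C(k) & C(m) & ~C(p))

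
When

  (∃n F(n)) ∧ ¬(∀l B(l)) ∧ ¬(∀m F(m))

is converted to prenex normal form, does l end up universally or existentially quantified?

Move each ¬ inward, flipping quantifiers it crosses:
  (∃n F(n)) ∧ (∃l ¬B(l)) ∧ (∃m ¬F(m))
All bound variables are already distinct, so no renaming is needed.
Finally move all quantifiers to the prefix:
  ∃n ∃l ∃m (F(n) ∧ ¬B(l) ∧ ¬F(m))
The quantifier ∀l sits under an odd number of negations, so it flips to ∃l.

existential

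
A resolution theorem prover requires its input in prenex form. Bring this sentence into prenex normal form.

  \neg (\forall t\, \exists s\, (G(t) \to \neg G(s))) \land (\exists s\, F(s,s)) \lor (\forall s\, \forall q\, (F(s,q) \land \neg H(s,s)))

Rewrite implications/biconditionals: A → B as ¬A ∨ B.
  \neg (\forall t\, \exists s\, (\neg G(t) \lor \neg G(s))) \land (\exists s\, F(s,s)) \lor (\forall s\, \forall q\, (F(s,q) \land \neg H(s,s)))
Move each ¬ inward, flipping quantifiers it crosses:
  (\exists t\, \forall s\, (G(t) \land G(s))) \land (\exists s\, F(s,s)) \lor (\forall s\, \forall q\, (F(s,q) \land \neg H(s,s)))
Give each quantifier a distinct variable: s↦v1, s↦y.
  (\exists t\, \forall s\, (G(t) \land G(s))) \land (\exists v1\, F(v1,v1)) \lor (\forall y\, \forall q\, (F(y,q) \land \neg H(y,y)))
Extract every quantifier outward, since the variables are now distinct and don't occur free across branches:
  \exists t\, \forall s\, \exists v1\, \forall y\, \forall q\, (G(t) \land G(s) \land F(v1,v1) \lor F(y,q) \land \neg H(y,y))

\exists t\, \forall s\, \exists v1\, \forall y\, \forall q\, (G(t) \land G(s) \land F(v1,v1) \lor F(y,q) \land \neg H(y,y))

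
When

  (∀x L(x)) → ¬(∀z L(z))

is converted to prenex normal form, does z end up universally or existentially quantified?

existential

First replace A → B with ¬A ∨ B.
  ¬(∀x L(x)) ∨ ¬(∀z L(z))
Drive negations inward (¬∀x A ≡ ∃x ¬A, ¬∃x A ≡ ∀x ¬A, De Morgan for ∧/∨):
  (∃x ¬L(x)) ∨ (∃z ¬L(z))
Pull the quantifiers to the front (each side's bound variable is not free in the other side):
  ∃x ∃z (¬L(x) ∨ ¬L(z))
The quantifier ∀z sits under an odd number of negations (counting the antecedent side of each →), so it flips to ∃z.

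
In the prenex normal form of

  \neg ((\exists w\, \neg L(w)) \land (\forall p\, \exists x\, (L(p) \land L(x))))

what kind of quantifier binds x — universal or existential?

universal

Drive negations inward (¬∀x A ≡ ∃x ¬A, ¬∃x A ≡ ∀x ¬A, De Morgan for ∧/∨):
  (\forall w\, L(w)) \lor (\exists p\, \forall x\, (\neg L(p) \lor \neg L(x)))
All bound variables are already distinct, so no renaming is needed.
Extract every quantifier outward, since the variables are now distinct and don't occur free across branches:
  \forall w\, \exists p\, \forall x\, (L(w) \lor \neg L(p) \lor \neg L(x))
The quantifier \exists x sits under an odd number of negations, so it flips to \forall x.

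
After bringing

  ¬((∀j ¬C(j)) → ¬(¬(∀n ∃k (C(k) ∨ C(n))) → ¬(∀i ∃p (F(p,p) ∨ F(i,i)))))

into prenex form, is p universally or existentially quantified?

First replace A → B with ¬A ∨ B.
  ¬(¬(∀j ¬C(j)) ∨ ¬(¬¬(∀n ∃k (C(k) ∨ C(n))) ∨ ¬(∀i ∃p (F(p,p) ∨ F(i,i)))))
Move each ¬ inward, flipping quantifiers it crosses:
  (∀j ¬C(j)) ∧ ((∀n ∃k (C(k) ∨ C(n))) ∨ (∃i ∀p (¬F(p,p) ∧ ¬F(i,i))))
Finally move all quantifiers to the prefix:
  ∀j ∀n ∃k ∃i ∀p (¬C(j) ∧ (C(k) ∨ C(n) ∨ ¬F(p,p) ∧ ¬F(i,i)))
The quantifier ∃p sits under an odd number of negations (counting the antecedent side of each →), so it flips to ∀p.

universal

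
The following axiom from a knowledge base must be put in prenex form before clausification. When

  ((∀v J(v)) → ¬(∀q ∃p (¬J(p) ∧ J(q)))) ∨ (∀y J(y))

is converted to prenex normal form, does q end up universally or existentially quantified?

Rewrite implications/biconditionals: A → B as ¬A ∨ B.
  ¬(∀v J(v)) ∨ ¬(∀q ∃p (¬J(p) ∧ J(q))) ∨ (∀y J(y))
Push ¬ through the quantifiers and connectives to reach negation normal form:
  (∃v ¬J(v)) ∨ (∃q ∀p (J(p) ∨ ¬J(q))) ∨ (∀y J(y))
Pull the quantifiers to the front (each side's bound variable is not free in the other side):
  ∃v ∃q ∀p ∀y (¬J(v) ∨ J(p) ∨ ¬J(q) ∨ J(y))
The quantifier ∀q sits under an odd number of negations (counting the antecedent side of each →), so it flips to ∃q.

existential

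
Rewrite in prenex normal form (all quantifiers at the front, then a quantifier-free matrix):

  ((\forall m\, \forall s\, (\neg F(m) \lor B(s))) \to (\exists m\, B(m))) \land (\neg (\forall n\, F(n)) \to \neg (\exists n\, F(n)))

First replace A → B with ¬A ∨ B.
  (\neg (\forall m\, \forall s\, (\neg F(m) \lor B(s))) \lor (\exists m\, B(m))) \land (\neg \neg (\forall n\, F(n)) \lor \neg (\exists n\, F(n)))
Push ¬ through the quantifiers and connectives to reach negation normal form:
  ((\exists m\, \exists s\, (F(m) \land \neg B(s))) \lor (\exists m\, B(m))) \land ((\forall n\, F(n)) \lor (\forall n\, \neg F(n)))
Give each quantifier a distinct variable: m↦q, n↦v.
  ((\exists m\, \exists s\, (F(m) \land \neg B(s))) \lor (\exists q\, B(q))) \land ((\forall n\, F(n)) \lor (\forall v\, \neg F(v)))
Extract every quantifier outward, since the variables are now distinct and don't occur free across branches:
  \exists m\, \exists s\, \exists q\, \forall n\, \forall v\, ((F(m) \land \neg B(s) \lor B(q)) \land (F(n) \lor \neg F(v)))

\exists m\, \exists s\, \exists q\, \forall n\, \forall v\, ((F(m) \land \neg B(s) \lor B(q)) \land (F(n) \lor \neg F(v)))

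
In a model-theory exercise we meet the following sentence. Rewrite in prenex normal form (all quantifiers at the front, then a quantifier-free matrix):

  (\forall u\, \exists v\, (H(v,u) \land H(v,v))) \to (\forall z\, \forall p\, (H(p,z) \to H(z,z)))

Rewrite implications/biconditionals: A → B as ¬A ∨ B.
  \neg (\forall u\, \exists v\, (H(v,u) \land H(v,v))) \lor (\forall z\, \forall p\, (\neg H(p,z) \lor H(z,z)))
Drive negations inward (¬∀x A ≡ ∃x ¬A, ¬∃x A ≡ ∀x ¬A, De Morgan for ∧/∨):
  (\exists u\, \forall v\, (\neg H(v,u) \lor \neg H(v,v))) \lor (\forall z\, \forall p\, (\neg H(p,z) \lor H(z,z)))
All bound variables are already distinct, so no renaming is needed.
Extract every quantifier outward, since the variables are now distinct and don't occur free across branches:
  \exists u\, \forall v\, \forall z\, \forall p\, (\neg H(v,u) \lor \neg H(v,v) \lor \neg H(p,z) \lor H(z,z))

\exists u\, \forall v\, \forall z\, \forall p\, (\neg H(v,u) \lor \neg H(v,v) \lor \neg H(p,z) \lor H(z,z))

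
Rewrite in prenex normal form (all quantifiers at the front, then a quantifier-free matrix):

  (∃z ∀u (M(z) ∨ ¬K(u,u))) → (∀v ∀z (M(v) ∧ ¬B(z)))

Rewrite implications/biconditionals: A → B as ¬A ∨ B.
  ¬(∃z ∀u (M(z) ∨ ¬K(u,u))) ∨ (∀v ∀z (M(v) ∧ ¬B(z)))
Push ¬ through the quantifiers and connectives to reach negation normal form:
  (∀z ∃u (¬M(z) ∧ K(u,u))) ∨ (∀v ∀z (M(v) ∧ ¬B(z)))
Rename bound variables to avoid capture: z↦w.
  (∀z ∃u (¬M(z) ∧ K(u,u))) ∨ (∀v ∀w (M(v) ∧ ¬B(w)))
Extract every quantifier outward, since the variables are now distinct and don't occur free across branches:
  ∀z ∃u ∀v ∀w (¬M(z) ∧ K(u,u) ∨ M(v) ∧ ¬B(w))

∀z ∃u ∀v ∀w (¬M(z) ∧ K(u,u) ∨ M(v) ∧ ¬B(w))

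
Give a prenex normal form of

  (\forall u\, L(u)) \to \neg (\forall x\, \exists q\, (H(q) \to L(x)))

\exists u\, \exists x\, \forall q\, (\neg L(u) \lor H(q) \land \neg L(x))

Eliminate → and ↔ using ¬ and ∨.
  \neg (\forall u\, L(u)) \lor \neg (\forall x\, \exists q\, (\neg H(q) \lor L(x)))
Push ¬ through the quantifiers and connectives to reach negation normal form:
  (\exists u\, \neg L(u)) \lor (\exists x\, \forall q\, (H(q) \land \neg L(x)))
Finally move all quantifiers to the prefix:
  \exists u\, \exists x\, \forall q\, (\neg L(u) \lor H(q) \land \neg L(x))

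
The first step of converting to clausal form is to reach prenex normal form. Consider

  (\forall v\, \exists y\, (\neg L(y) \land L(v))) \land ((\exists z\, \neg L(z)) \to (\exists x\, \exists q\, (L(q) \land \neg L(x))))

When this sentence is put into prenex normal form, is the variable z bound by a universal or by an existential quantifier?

universal

Eliminate → and ↔ using ¬ and ∨.
  (\forall v\, \exists y\, (\neg L(y) \land L(v))) \land (\neg (\exists z\, \neg L(z)) \lor (\exists x\, \exists q\, (L(q) \land \neg L(x))))
Move each ¬ inward, flipping quantifiers it crosses:
  (\forall v\, \exists y\, (\neg L(y) \land L(v))) \land ((\forall z\, L(z)) \lor (\exists x\, \exists q\, (L(q) \land \neg L(x))))
Finally move all quantifiers to the prefix:
  \forall v\, \exists y\, \forall z\, \exists x\, \exists q\, (\neg L(y) \land L(v) \land (L(z) \lor L(q) \land \neg L(x)))
The quantifier \exists z sits under an odd number of negations (counting the antecedent side of each →), so it flips to \forall z.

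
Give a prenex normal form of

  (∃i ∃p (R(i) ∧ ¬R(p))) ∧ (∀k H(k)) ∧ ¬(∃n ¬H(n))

∃i ∃p ∀k ∀n (R(i) ∧ ¬R(p) ∧ H(k) ∧ H(n))

Drive negations inward (¬∀x A ≡ ∃x ¬A, ¬∃x A ≡ ∀x ¬A, De Morgan for ∧/∨):
  (∃i ∃p (R(i) ∧ ¬R(p))) ∧ (∀k H(k)) ∧ (∀n H(n))
All bound variables are already distinct, so no renaming is needed.
Pull the quantifiers to the front (each side's bound variable is not free in the other side):
  ∃i ∃p ∀k ∀n (R(i) ∧ ¬R(p) ∧ H(k) ∧ H(n))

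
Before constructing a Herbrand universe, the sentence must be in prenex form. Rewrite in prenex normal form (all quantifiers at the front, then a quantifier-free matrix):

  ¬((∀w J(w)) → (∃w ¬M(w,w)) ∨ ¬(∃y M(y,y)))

∀w ∀a ∃y (J(w) ∧ M(a,a) ∧ M(y,y))

Eliminate → and ↔ using ¬ and ∨.
  ¬(¬(∀w J(w)) ∨ (∃w ¬M(w,w)) ∨ ¬(∃y M(y,y)))
Push ¬ through the quantifiers and connectives to reach negation normal form:
  (∀w J(w)) ∧ (∀w M(w,w)) ∧ (∃y M(y,y))
Standardize variables apart so no two quantifiers bind the same name: w↦a.
  (∀w J(w)) ∧ (∀a M(a,a)) ∧ (∃y M(y,y))
Finally move all quantifiers to the prefix:
  ∀w ∀a ∃y (J(w) ∧ M(a,a) ∧ M(y,y))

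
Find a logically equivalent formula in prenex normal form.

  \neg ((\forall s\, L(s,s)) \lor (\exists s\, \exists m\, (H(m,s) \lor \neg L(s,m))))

\exists s\, \forall p\, \forall m\, (\neg L(s,s) \land \neg H(m,p) \land L(p,m))

Push ¬ through the quantifiers and connectives to reach negation normal form:
  (\exists s\, \neg L(s,s)) \land (\forall s\, \forall m\, (\neg H(m,s) \land L(s,m)))
Standardize variables apart so no two quantifiers bind the same name: s↦p.
  (\exists s\, \neg L(s,s)) \land (\forall p\, \forall m\, (\neg H(m,p) \land L(p,m)))
Finally move all quantifiers to the prefix:
  \exists s\, \forall p\, \forall m\, (\neg L(s,s) \land \neg H(m,p) \land L(p,m))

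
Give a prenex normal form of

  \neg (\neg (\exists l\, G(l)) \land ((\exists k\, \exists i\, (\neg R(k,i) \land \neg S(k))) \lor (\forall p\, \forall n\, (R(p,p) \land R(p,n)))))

\exists l\, \forall k\, \forall i\, \exists p\, \exists n\, (G(l) \lor (R(k,i) \lor S(k)) \land (\neg R(p,p) \lor \neg R(p,n)))

Move each ¬ inward, flipping quantifiers it crosses:
  (\exists l\, G(l)) \lor (\forall k\, \forall i\, (R(k,i) \lor S(k))) \land (\exists p\, \exists n\, (\neg R(p,p) \lor \neg R(p,n)))
Finally move all quantifiers to the prefix:
  \exists l\, \forall k\, \forall i\, \exists p\, \exists n\, (G(l) \lor (R(k,i) \lor S(k)) \land (\neg R(p,p) \lor \neg R(p,n)))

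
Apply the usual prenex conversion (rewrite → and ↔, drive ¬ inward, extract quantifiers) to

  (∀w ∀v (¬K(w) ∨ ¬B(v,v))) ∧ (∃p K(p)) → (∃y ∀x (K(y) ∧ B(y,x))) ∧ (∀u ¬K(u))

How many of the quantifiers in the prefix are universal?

3

Rewrite implications/biconditionals: A → B as ¬A ∨ B.
  ¬((∀w ∀v (¬K(w) ∨ ¬B(v,v))) ∧ (∃p K(p))) ∨ (∃y ∀x (K(y) ∧ B(y,x))) ∧ (∀u ¬K(u))
Move each ¬ inward, flipping quantifiers it crosses:
  (∃w ∃v (K(w) ∧ B(v,v))) ∨ (∀p ¬K(p)) ∨ (∃y ∀x (K(y) ∧ B(y,x))) ∧ (∀u ¬K(u))
All bound variables are already distinct, so no renaming is needed.
Extract every quantifier outward, since the variables are now distinct and don't occur free across branches:
  ∃w ∃v ∀p ∃y ∀x ∀u (K(w) ∧ B(v,v) ∨ ¬K(p) ∨ K(y) ∧ B(y,x) ∧ ¬K(u))
The prefix is ∃w ∃v ∀p ∃y ∀x ∀u: 3 universal, 3 existential.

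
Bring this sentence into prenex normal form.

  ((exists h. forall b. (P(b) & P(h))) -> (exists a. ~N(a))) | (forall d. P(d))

Rewrite implications/biconditionals: A → B as ¬A ∨ B.
  ~(exists h. forall b. (P(b) & P(h))) | (exists a. ~N(a)) | (forall d. P(d))
Move each ¬ inward, flipping quantifiers it crosses:
  (forall h. exists b. (~P(b) | ~P(h))) | (exists a. ~N(a)) | (forall d. P(d))
Extract every quantifier outward, since the variables are now distinct and don't occur free across branches:
  forall h. exists b. exists a. forall d. (~P(b) | ~P(h) | ~N(a) | P(d))

forall h. exists b. exists a. forall d. (~P(b) | ~P(h) | ~N(a) | P(d))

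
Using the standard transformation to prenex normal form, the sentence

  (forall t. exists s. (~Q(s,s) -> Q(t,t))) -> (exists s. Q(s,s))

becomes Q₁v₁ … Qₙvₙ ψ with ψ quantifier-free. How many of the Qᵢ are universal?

Eliminate → and ↔ using ¬ and ∨.
  ~(forall t. exists s. (~~Q(s,s) | Q(t,t))) | (exists s. Q(s,s))
Drive negations inward (¬∀x A ≡ ∃x ¬A, ¬∃x A ≡ ∀x ¬A, De Morgan for ∧/∨):
  (exists t. forall s. (~Q(s,s) & ~Q(t,t))) | (exists s. Q(s,s))
Standardize variables apart so no two quantifiers bind the same name: s↦w.
  (exists t. forall s. (~Q(s,s) & ~Q(t,t))) | (exists w. Q(w,w))
Extract every quantifier outward, since the variables are now distinct and don't occur free across branches:
  exists t. forall s. exists w. (~Q(s,s) & ~Q(t,t) | Q(w,w))
The prefix is exists t forall s exists w: 1 universal, 2 existential.

1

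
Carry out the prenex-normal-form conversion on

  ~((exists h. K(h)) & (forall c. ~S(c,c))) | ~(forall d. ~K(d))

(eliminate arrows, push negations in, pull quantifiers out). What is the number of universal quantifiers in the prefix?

1

Move each ¬ inward, flipping quantifiers it crosses:
  (forall h. ~K(h)) | (exists c. S(c,c)) | (exists d. K(d))
Pull the quantifiers to the front (each side's bound variable is not free in the other side):
  forall h. exists c. exists d. (~K(h) | S(c,c) | K(d))
The prefix is forall h exists c exists d: 1 universal, 2 existential.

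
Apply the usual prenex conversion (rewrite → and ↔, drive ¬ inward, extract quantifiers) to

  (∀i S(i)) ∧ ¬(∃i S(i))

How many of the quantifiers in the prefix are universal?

Push ¬ through the quantifiers and connectives to reach negation normal form:
  (∀i S(i)) ∧ (∀i ¬S(i))
Standardize variables apart so no two quantifiers bind the same name: i↦u.
  (∀i S(i)) ∧ (∀u ¬S(u))
Finally move all quantifiers to the prefix:
  ∀i ∀u (S(i) ∧ ¬S(u))
The prefix is ∀i ∀u: 2 universal, 0 existential.

2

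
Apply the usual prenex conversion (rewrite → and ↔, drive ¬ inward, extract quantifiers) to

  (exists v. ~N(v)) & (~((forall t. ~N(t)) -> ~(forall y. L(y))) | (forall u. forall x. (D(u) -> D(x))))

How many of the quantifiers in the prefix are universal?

Eliminate → and ↔ using ¬ and ∨.
  (exists v. ~N(v)) & (~(~(forall t. ~N(t)) | ~(forall y. L(y))) | (forall u. forall x. (~D(u) | D(x))))
Move each ¬ inward, flipping quantifiers it crosses:
  (exists v. ~N(v)) & ((forall t. ~N(t)) & (forall y. L(y)) | (forall u. forall x. (~D(u) | D(x))))
Pull the quantifiers to the front (each side's bound variable is not free in the other side):
  exists v. forall t. forall y. forall u. forall x. (~N(v) & (~N(t) & L(y) | ~D(u) | D(x)))
The prefix is exists v forall t forall y forall u forall x: 4 universal, 1 existential.

4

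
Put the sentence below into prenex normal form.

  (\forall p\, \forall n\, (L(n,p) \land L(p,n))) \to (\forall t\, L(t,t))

\exists p\, \exists n\, \forall t\, (\neg L(n,p) \lor \neg L(p,n) \lor L(t,t))

Eliminate → and ↔ using ¬ and ∨.
  \neg (\forall p\, \forall n\, (L(n,p) \land L(p,n))) \lor (\forall t\, L(t,t))
Push ¬ through the quantifiers and connectives to reach negation normal form:
  (\exists p\, \exists n\, (\neg L(n,p) \lor \neg L(p,n))) \lor (\forall t\, L(t,t))
Extract every quantifier outward, since the variables are now distinct and don't occur free across branches:
  \exists p\, \exists n\, \forall t\, (\neg L(n,p) \lor \neg L(p,n) \lor L(t,t))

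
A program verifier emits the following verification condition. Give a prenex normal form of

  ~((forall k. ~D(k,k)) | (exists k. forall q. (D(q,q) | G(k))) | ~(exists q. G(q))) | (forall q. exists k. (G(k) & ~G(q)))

exists k. forall w1. exists q. exists r. forall y. exists z. (D(k,k) & ~D(q,q) & ~G(w1) & G(r) | G(z) & ~G(y))

Drive negations inward (¬∀x A ≡ ∃x ¬A, ¬∃x A ≡ ∀x ¬A, De Morgan for ∧/∨):
  (exists k. D(k,k)) & (forall k. exists q. (~D(q,q) & ~G(k))) & (exists q. G(q)) | (forall q. exists k. (G(k) & ~G(q)))
Give each quantifier a distinct variable: k↦w1, q↦r, q↦y, k↦z.
  (exists k. D(k,k)) & (forall w1. exists q. (~D(q,q) & ~G(w1))) & (exists r. G(r)) | (forall y. exists z. (G(z) & ~G(y)))
Extract every quantifier outward, since the variables are now distinct and don't occur free across branches:
  exists k. forall w1. exists q. exists r. forall y. exists z. (D(k,k) & ~D(q,q) & ~G(w1) & G(r) | G(z) & ~G(y))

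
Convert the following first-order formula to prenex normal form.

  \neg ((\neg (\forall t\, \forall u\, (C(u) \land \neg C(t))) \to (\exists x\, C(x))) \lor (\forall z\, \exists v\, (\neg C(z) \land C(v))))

\exists t\, \exists u\, \forall x\, \exists z\, \forall v\, ((\neg C(u) \lor C(t)) \land \neg C(x) \land (C(z) \lor \neg C(v)))

Eliminate → and ↔ using ¬ and ∨.
  \neg (\neg \neg (\forall t\, \forall u\, (C(u) \land \neg C(t))) \lor (\exists x\, C(x)) \lor (\forall z\, \exists v\, (\neg C(z) \land C(v))))
Move each ¬ inward, flipping quantifiers it crosses:
  (\exists t\, \exists u\, (\neg C(u) \lor C(t))) \land (\forall x\, \neg C(x)) \land (\exists z\, \forall v\, (C(z) \lor \neg C(v)))
All bound variables are already distinct, so no renaming is needed.
Pull the quantifiers to the front (each side's bound variable is not free in the other side):
  \exists t\, \exists u\, \forall x\, \exists z\, \forall v\, ((\neg C(u) \lor C(t)) \land \neg C(x) \land (C(z) \lor \neg C(v)))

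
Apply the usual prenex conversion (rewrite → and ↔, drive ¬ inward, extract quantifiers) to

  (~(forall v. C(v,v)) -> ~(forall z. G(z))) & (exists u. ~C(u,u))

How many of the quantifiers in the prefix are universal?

Rewrite implications/biconditionals: A → B as ¬A ∨ B.
  (~~(forall v. C(v,v)) | ~(forall z. G(z))) & (exists u. ~C(u,u))
Move each ¬ inward, flipping quantifiers it crosses:
  ((forall v. C(v,v)) | (exists z. ~G(z))) & (exists u. ~C(u,u))
All bound variables are already distinct, so no renaming is needed.
Extract every quantifier outward, since the variables are now distinct and don't occur free across branches:
  forall v. exists z. exists u. ((C(v,v) | ~G(z)) & ~C(u,u))
The prefix is forall v exists z exists u: 1 universal, 2 existential.

1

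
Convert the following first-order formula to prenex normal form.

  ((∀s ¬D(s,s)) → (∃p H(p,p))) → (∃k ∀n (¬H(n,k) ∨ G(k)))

Rewrite implications/biconditionals: A → B as ¬A ∨ B.
  ¬(¬(∀s ¬D(s,s)) ∨ (∃p H(p,p))) ∨ (∃k ∀n (¬H(n,k) ∨ G(k)))
Drive negations inward (¬∀x A ≡ ∃x ¬A, ¬∃x A ≡ ∀x ¬A, De Morgan for ∧/∨):
  (∀s ¬D(s,s)) ∧ (∀p ¬H(p,p)) ∨ (∃k ∀n (¬H(n,k) ∨ G(k)))
Extract every quantifier outward, since the variables are now distinct and don't occur free across branches:
  ∀s ∀p ∃k ∀n (¬D(s,s) ∧ ¬H(p,p) ∨ ¬H(n,k) ∨ G(k))

∀s ∀p ∃k ∀n (¬D(s,s) ∧ ¬H(p,p) ∨ ¬H(n,k) ∨ G(k))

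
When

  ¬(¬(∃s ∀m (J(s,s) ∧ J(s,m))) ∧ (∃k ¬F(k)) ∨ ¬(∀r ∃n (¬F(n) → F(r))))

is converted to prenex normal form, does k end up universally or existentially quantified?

First replace A → B with ¬A ∨ B.
  ¬(¬(∃s ∀m (J(s,s) ∧ J(s,m))) ∧ (∃k ¬F(k)) ∨ ¬(∀r ∃n (¬¬F(n) ∨ F(r))))
Push ¬ through the quantifiers and connectives to reach negation normal form:
  ((∃s ∀m (J(s,s) ∧ J(s,m))) ∨ (∀k F(k))) ∧ (∀r ∃n (F(n) ∨ F(r)))
Extract every quantifier outward, since the variables are now distinct and don't occur free across branches:
  ∃s ∀m ∀k ∀r ∃n ((J(s,s) ∧ J(s,m) ∨ F(k)) ∧ (F(n) ∨ F(r)))
The quantifier ∃k sits under an odd number of negations (counting the antecedent side of each →), so it flips to ∀k.

universal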